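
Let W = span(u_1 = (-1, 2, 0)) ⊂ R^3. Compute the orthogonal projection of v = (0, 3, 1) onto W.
proj_W(v) = (-6/5, 12/5, 0)

Set up U = [u_1 | ... | u_1] ∈ R^(3×1). The projector onto W = col(U) is P = U (U^T U)^(-1) U^T.
Compute U^T U =
  [5],
and U^T v = (6).
Solve U^T U · c = U^T v for the coefficients: c = (6/5). The projection is proj_W(v) = U c.
Check: (v - proj_W(v)) · u_1 = 0  (should be 0).
Result: proj_W(v) = (-6/5, 12/5, 0).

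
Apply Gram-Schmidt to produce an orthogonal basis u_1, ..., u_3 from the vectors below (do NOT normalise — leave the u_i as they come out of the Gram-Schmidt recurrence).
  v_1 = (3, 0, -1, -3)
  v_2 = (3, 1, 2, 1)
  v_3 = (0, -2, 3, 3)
Orthogonal basis:
  u_1 = (3, 0, -1, -3)
  u_2 = (45/19, 1, 42/19, 31/19)
  u_3 = (81/269, -719/269, 237/269, 2/269)

Apply the Gram-Schmidt recurrence
  u_1 = v_1
  u_i = v_i − Σ_{j<i} ((v_i · u_j) / (u_j · u_j)) · u_j.

Step by step this gives:
  u_1 = (3, 0, -1, -3)
  u_2 = (45/19, 1, 42/19, 31/19)
  u_3 = (81/269, -719/269, 237/269, 2/269)

Orthogonality check:
  u_2 · u_1 = 0 (should be 0)
  u_3 · u_1 = 0 (should be 0)
  u_3 · u_2 = 0 (should be 0)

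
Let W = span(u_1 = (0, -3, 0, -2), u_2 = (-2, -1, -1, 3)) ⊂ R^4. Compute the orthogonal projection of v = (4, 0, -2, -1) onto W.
proj_W(v) = (37/31, 17/31, 37/62, -113/62)

Set up U = [u_1 | ... | u_2] ∈ R^(4×2). The projector onto W = col(U) is P = U (U^T U)^(-1) U^T.
Compute U^T U =
  [13, -3]
  [-3, 15],
and U^T v = (2, -9).
Solve U^T U · c = U^T v for the coefficients: c = (1/62, -37/62). The projection is proj_W(v) = U c.
Check: (v - proj_W(v)) · u_1 = 0  (should be 0).
Check: (v - proj_W(v)) · u_2 = 0  (should be 0).
Result: proj_W(v) = (37/31, 17/31, 37/62, -113/62).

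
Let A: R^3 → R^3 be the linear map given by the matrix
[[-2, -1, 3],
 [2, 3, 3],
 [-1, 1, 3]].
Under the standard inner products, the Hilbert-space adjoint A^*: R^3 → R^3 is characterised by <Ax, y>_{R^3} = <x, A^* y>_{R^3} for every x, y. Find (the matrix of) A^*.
A^* = A^T =
[[-2, 2, -1],
 [-1, 3, 1],
 [3, 3, 3]]

For real matrices with standard dot products, the defining identity <Ax, y> = <x, A^* y> gives (Ax)^T y = x^T (A^*) y, i.e. x^T A^T y = x^T (A^*) y. Since this holds for all x, y, we must have A^* = A^T. Therefore
A^* =
[[-2, 2, -1],
 [-1, 3, 1],
 [3, 3, 3]].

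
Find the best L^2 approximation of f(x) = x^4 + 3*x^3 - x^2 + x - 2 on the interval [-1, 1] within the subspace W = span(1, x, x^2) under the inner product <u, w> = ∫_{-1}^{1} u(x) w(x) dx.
g(x) = -x^2/7 + 14*x/5 - 73/35

The best approximation g ∈ W is the orthogonal projection of f onto W. Writing g = a_0 + a_1 x + a_2 x^2, the coefficients solve the normal equations G · a = b where
  G_{ij} = <φ_i, φ_j> and b_i = <f, φ_i>, with φ_0 = 1, φ_1 = x, φ_2 = x^2.
G =
  [2, 0, 2/3]
  [0, 2/3, 0]
  [2/3, 0, 2/5],
b = (-64/15, 28/15, -152/105).
Solving gives a_0 = -73/35, a_1 = 14/5, a_2 = -1/7, so
  g(x) = -x^2/7 + 14*x/5 - 73/35.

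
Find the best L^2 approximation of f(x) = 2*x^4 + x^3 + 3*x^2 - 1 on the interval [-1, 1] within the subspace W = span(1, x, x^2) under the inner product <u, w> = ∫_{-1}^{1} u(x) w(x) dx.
g(x) = 33*x^2/7 + 3*x/5 - 41/35

The best approximation g ∈ W is the orthogonal projection of f onto W. Writing g = a_0 + a_1 x + a_2 x^2, the coefficients solve the normal equations G · a = b where
  G_{ij} = <φ_i, φ_j> and b_i = <f, φ_i>, with φ_0 = 1, φ_1 = x, φ_2 = x^2.
G =
  [2, 0, 2/3]
  [0, 2/3, 0]
  [2/3, 0, 2/5],
b = (4/5, 2/5, 116/105).
Solving gives a_0 = -41/35, a_1 = 3/5, a_2 = 33/7, so
  g(x) = 33*x^2/7 + 3*x/5 - 41/35.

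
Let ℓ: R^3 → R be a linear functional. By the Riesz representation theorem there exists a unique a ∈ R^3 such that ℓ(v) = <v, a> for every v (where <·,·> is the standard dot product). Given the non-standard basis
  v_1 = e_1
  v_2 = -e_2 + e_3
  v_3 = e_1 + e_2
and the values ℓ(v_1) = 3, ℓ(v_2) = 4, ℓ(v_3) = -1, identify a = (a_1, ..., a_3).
a = (3, -4, 0)

Write a = (a_1, ..., a_3) in the standard basis. For each basis vector v_i, ℓ(v_i) = <v_i, a> is a linear equation in the a_j's. Collect the n equations into a matrix system V a = ℓ, where row i of V is v_i (expressed in the standard basis). Since V is invertible (lower-triangular with 1s on the diagonal, up to permutation), solve by back-substitution:
  V =
[[1, 0, 0],
 [0, -1, 1],
 [1, 1, 0]]
  V a = (3, 4, -1)
Solving gives a = (3, -4, 0).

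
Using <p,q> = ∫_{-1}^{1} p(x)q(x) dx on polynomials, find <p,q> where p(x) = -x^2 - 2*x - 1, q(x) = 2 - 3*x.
<p,q> = -4/3

Expand the product: p(x)·q(x) = 3*x^3 + 4*x^2 - x - 2.
∫_{-1}^{1} of each monomial x^k gives [2/(k+1) if k even, 0 if k odd]. Integrating term-by-term (or equivalently evaluating the antiderivative F(x) = 3*x^4/4 + 4*x^3/3 - x^2/2 - 2*x at the endpoints):
  F(1) − F(−1) = -5/12 − (11/12) = -4/3.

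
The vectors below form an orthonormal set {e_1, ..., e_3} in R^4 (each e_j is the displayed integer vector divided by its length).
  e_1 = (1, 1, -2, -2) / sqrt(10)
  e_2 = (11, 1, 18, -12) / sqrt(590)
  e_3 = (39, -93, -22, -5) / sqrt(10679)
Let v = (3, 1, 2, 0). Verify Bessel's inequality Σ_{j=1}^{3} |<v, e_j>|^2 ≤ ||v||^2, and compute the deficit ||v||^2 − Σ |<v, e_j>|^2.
Σ |<v, e_j>|^2 = 1510/181; ||v||^2 = 14; deficit = 1024/181

Write each e_j = u_j / sqrt(<u_j, u_j>) where u_j is the displayed integer vector. Then <v, e_j> = <v, u_j> / sqrt(<u_j, u_j>), so |<v, e_j>|^2 = <v, u_j>^2 / <u_j, u_j>.
Coefficients: <v, e_1> = 0/sqrt(10), <v, e_2> = 70/sqrt(590), <v, e_3> = -20/sqrt(10679).
Square and sum: Σ |<v, e_j>|^2 = 1510/181.
Compute ||v||^2 = v·v = 14.
Deficit = 14 − 1510/181 = 1024/181 ≥ 0, confirming Bessel's inequality. (The deficit equals ||v − Σ <v,e_j> e_j||^2, the squared distance from v to span{e_j}.)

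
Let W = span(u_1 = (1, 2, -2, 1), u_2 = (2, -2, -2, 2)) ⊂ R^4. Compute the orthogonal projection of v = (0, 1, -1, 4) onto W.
proj_W(v) = (4/3, 2/3, -2, 4/3)

Set up U = [u_1 | ... | u_2] ∈ R^(4×2). The projector onto W = col(U) is P = U (U^T U)^(-1) U^T.
Compute U^T U =
  [10, 4]
  [4, 16],
and U^T v = (8, 8).
Solve U^T U · c = U^T v for the coefficients: c = (2/3, 1/3). The projection is proj_W(v) = U c.
Check: (v - proj_W(v)) · u_1 = 0  (should be 0).
Check: (v - proj_W(v)) · u_2 = 0  (should be 0).
Result: proj_W(v) = (4/3, 2/3, -2, 4/3).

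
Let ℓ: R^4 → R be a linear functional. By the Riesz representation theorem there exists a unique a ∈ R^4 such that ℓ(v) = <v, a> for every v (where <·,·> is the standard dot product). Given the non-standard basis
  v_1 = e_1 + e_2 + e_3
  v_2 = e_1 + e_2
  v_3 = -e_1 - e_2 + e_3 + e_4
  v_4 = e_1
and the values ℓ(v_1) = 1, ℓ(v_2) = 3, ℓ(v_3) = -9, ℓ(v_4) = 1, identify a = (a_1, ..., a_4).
a = (1, 2, -2, -4)

Write a = (a_1, ..., a_4) in the standard basis. For each basis vector v_i, ℓ(v_i) = <v_i, a> is a linear equation in the a_j's. Collect the n equations into a matrix system V a = ℓ, where row i of V is v_i (expressed in the standard basis). Since V is invertible (lower-triangular with 1s on the diagonal, up to permutation), solve by back-substitution:
  V =
[[1, 1, 1, 0],
 [1, 1, 0, 0],
 [-1, -1, 1, 1],
 [1, 0, 0, 0]]
  V a = (1, 3, -9, 1)
Solving gives a = (1, 2, -2, -4).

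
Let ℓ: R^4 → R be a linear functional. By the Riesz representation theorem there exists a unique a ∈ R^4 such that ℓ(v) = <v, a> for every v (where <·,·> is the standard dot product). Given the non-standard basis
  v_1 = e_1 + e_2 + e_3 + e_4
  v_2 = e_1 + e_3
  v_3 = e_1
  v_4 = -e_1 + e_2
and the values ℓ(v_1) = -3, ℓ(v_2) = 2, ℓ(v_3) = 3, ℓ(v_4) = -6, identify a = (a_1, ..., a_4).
a = (3, -3, -1, -2)

Write a = (a_1, ..., a_4) in the standard basis. For each basis vector v_i, ℓ(v_i) = <v_i, a> is a linear equation in the a_j's. Collect the n equations into a matrix system V a = ℓ, where row i of V is v_i (expressed in the standard basis). Since V is invertible (lower-triangular with 1s on the diagonal, up to permutation), solve by back-substitution:
  V =
[[1, 1, 1, 1],
 [1, 0, 1, 0],
 [1, 0, 0, 0],
 [-1, 1, 0, 0]]
  V a = (-3, 2, 3, -6)
Solving gives a = (3, -3, -1, -2).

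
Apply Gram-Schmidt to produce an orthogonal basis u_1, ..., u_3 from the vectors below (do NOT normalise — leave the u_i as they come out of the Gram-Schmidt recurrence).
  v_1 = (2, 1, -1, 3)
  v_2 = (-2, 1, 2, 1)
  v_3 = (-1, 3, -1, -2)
Orthogonal basis:
  u_1 = (2, 1, -1, 3)
  u_2 = (-26/15, 17/15, 28/15, 7/5)
  u_3 = (-28/73, 469/146, -99/73, -185/146)

Apply the Gram-Schmidt recurrence
  u_1 = v_1
  u_i = v_i − Σ_{j<i} ((v_i · u_j) / (u_j · u_j)) · u_j.

Step by step this gives:
  u_1 = (2, 1, -1, 3)
  u_2 = (-26/15, 17/15, 28/15, 7/5)
  u_3 = (-28/73, 469/146, -99/73, -185/146)

Orthogonality check:
  u_2 · u_1 = 0 (should be 0)
  u_3 · u_1 = 0 (should be 0)
  u_3 · u_2 = 0 (should be 0)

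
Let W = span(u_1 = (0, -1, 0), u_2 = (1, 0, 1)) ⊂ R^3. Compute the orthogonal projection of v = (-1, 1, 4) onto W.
proj_W(v) = (3/2, 1, 3/2)

Set up U = [u_1 | ... | u_2] ∈ R^(3×2). The projector onto W = col(U) is P = U (U^T U)^(-1) U^T.
Compute U^T U =
  [1, 0]
  [0, 2],
and U^T v = (-1, 3).
Solve U^T U · c = U^T v for the coefficients: c = (-1, 3/2). The projection is proj_W(v) = U c.
Check: (v - proj_W(v)) · u_1 = 0  (should be 0).
Check: (v - proj_W(v)) · u_2 = 0  (should be 0).
Result: proj_W(v) = (3/2, 1, 3/2).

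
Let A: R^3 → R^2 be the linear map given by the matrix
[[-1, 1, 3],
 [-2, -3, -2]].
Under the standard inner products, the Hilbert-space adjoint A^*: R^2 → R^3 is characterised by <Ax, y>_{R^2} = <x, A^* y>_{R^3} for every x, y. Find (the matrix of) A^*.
A^* = A^T =
[[-1, -2],
 [1, -3],
 [3, -2]]

For real matrices with standard dot products, the defining identity <Ax, y> = <x, A^* y> gives (Ax)^T y = x^T (A^*) y, i.e. x^T A^T y = x^T (A^*) y. Since this holds for all x, y, we must have A^* = A^T. Therefore
A^* =
[[-1, -2],
 [1, -3],
 [3, -2]].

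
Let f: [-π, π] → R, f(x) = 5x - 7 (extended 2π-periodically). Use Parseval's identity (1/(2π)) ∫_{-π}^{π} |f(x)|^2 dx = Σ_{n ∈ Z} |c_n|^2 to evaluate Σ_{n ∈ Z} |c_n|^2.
Σ |c_n|^2 = 25π^2/3 + 49

Expand and integrate term by term over [-π, π]:
  ∫ (5x)^2 dx = 25·(2π^3/3); ∫ 2·5·(-7)·x dx = 0 (odd integrand); ∫ (-7)^2 dx = 49·2π.
So (1/(2π)) ∫_{-π}^{π} (5x - 7)^2 dx = 25π^2/3 + 49 = 25π^2/3 + 49.
Parseval ⇒ Σ |c_n|^2 = 25π^2/3 + 49.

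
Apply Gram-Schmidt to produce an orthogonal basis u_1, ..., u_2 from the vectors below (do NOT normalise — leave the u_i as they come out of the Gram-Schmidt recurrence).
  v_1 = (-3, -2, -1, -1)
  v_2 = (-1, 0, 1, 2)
Orthogonal basis:
  u_1 = (-3, -2, -1, -1)
  u_2 = (-1, 0, 1, 2)

Apply the Gram-Schmidt recurrence
  u_1 = v_1
  u_i = v_i − Σ_{j<i} ((v_i · u_j) / (u_j · u_j)) · u_j.

Step by step this gives:
  u_1 = (-3, -2, -1, -1)
  u_2 = (-1, 0, 1, 2)

Orthogonality check:
  u_2 · u_1 = 0 (should be 0)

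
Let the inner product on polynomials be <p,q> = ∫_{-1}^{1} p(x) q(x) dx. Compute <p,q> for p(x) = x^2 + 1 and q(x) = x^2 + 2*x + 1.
<p,q> = 56/15

Expand the product: p(x)·q(x) = x^4 + 2*x^3 + 2*x^2 + 2*x + 1.
∫_{-1}^{1} of each monomial x^k gives [2/(k+1) if k even, 0 if k odd]. Integrating term-by-term (or equivalently evaluating the antiderivative F(x) = x^5/5 + x^4/2 + 2*x^3/3 + x^2 + x at the endpoints):
  F(1) − F(−1) = 101/30 − (-11/30) = 56/15.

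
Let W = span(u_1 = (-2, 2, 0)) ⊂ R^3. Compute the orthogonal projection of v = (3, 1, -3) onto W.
proj_W(v) = (1, -1, 0)

Set up U = [u_1 | ... | u_1] ∈ R^(3×1). The projector onto W = col(U) is P = U (U^T U)^(-1) U^T.
Compute U^T U =
  [8],
and U^T v = (-4).
Solve U^T U · c = U^T v for the coefficients: c = (-1/2). The projection is proj_W(v) = U c.
Check: (v - proj_W(v)) · u_1 = 0  (should be 0).
Result: proj_W(v) = (1, -1, 0).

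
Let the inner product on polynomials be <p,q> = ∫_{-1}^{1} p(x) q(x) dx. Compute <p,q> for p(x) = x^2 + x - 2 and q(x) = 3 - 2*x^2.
<p,q> = -122/15

Expand the product: p(x)·q(x) = -2*x^4 - 2*x^3 + 7*x^2 + 3*x - 6.
∫_{-1}^{1} of each monomial x^k gives [2/(k+1) if k even, 0 if k odd]. Integrating term-by-term (or equivalently evaluating the antiderivative F(x) = -2*x^5/5 - x^4/2 + 7*x^3/3 + 3*x^2/2 - 6*x at the endpoints):
  F(1) − F(−1) = -46/15 − (76/15) = -122/15.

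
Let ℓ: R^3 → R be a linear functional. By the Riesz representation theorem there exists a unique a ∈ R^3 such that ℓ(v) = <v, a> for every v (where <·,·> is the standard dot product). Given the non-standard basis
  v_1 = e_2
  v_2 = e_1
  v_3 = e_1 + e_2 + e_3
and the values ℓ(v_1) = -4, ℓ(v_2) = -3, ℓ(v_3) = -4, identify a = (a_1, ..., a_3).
a = (-3, -4, 3)

Write a = (a_1, ..., a_3) in the standard basis. For each basis vector v_i, ℓ(v_i) = <v_i, a> is a linear equation in the a_j's. Collect the n equations into a matrix system V a = ℓ, where row i of V is v_i (expressed in the standard basis). Since V is invertible (lower-triangular with 1s on the diagonal, up to permutation), solve by back-substitution:
  V =
[[0, 1, 0],
 [1, 0, 0],
 [1, 1, 1]]
  V a = (-4, -3, -4)
Solving gives a = (-3, -4, 3).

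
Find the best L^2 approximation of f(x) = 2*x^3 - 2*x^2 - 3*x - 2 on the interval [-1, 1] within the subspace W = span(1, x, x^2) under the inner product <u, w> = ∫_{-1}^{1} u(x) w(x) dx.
g(x) = -2*x^2 - 9*x/5 - 2

The best approximation g ∈ W is the orthogonal projection of f onto W. Writing g = a_0 + a_1 x + a_2 x^2, the coefficients solve the normal equations G · a = b where
  G_{ij} = <φ_i, φ_j> and b_i = <f, φ_i>, with φ_0 = 1, φ_1 = x, φ_2 = x^2.
G =
  [2, 0, 2/3]
  [0, 2/3, 0]
  [2/3, 0, 2/5],
b = (-16/3, -6/5, -32/15).
Solving gives a_0 = -2, a_1 = -9/5, a_2 = -2, so
  g(x) = -2*x^2 - 9*x/5 - 2.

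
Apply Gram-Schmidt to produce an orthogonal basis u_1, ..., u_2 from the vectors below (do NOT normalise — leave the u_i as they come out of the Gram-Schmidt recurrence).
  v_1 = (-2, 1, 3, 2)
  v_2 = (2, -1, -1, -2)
Orthogonal basis:
  u_1 = (-2, 1, 3, 2)
  u_2 = (2/3, -1/3, 1, -2/3)

Apply the Gram-Schmidt recurrence
  u_1 = v_1
  u_i = v_i − Σ_{j<i} ((v_i · u_j) / (u_j · u_j)) · u_j.

Step by step this gives:
  u_1 = (-2, 1, 3, 2)
  u_2 = (2/3, -1/3, 1, -2/3)

Orthogonality check:
  u_2 · u_1 = 0 (should be 0)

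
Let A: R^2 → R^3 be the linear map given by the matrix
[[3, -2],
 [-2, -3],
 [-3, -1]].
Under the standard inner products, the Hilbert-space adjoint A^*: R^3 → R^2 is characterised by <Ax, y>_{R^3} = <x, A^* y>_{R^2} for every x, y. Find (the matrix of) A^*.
A^* = A^T =
[[3, -2, -3],
 [-2, -3, -1]]

For real matrices with standard dot products, the defining identity <Ax, y> = <x, A^* y> gives (Ax)^T y = x^T (A^*) y, i.e. x^T A^T y = x^T (A^*) y. Since this holds for all x, y, we must have A^* = A^T. Therefore
A^* =
[[3, -2, -3],
 [-2, -3, -1]].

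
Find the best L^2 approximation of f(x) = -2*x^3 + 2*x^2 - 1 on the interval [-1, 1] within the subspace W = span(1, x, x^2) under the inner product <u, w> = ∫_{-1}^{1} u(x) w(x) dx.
g(x) = 2*x^2 - 6*x/5 - 1

The best approximation g ∈ W is the orthogonal projection of f onto W. Writing g = a_0 + a_1 x + a_2 x^2, the coefficients solve the normal equations G · a = b where
  G_{ij} = <φ_i, φ_j> and b_i = <f, φ_i>, with φ_0 = 1, φ_1 = x, φ_2 = x^2.
G =
  [2, 0, 2/3]
  [0, 2/3, 0]
  [2/3, 0, 2/5],
b = (-2/3, -4/5, 2/15).
Solving gives a_0 = -1, a_1 = -6/5, a_2 = 2, so
  g(x) = 2*x^2 - 6*x/5 - 1.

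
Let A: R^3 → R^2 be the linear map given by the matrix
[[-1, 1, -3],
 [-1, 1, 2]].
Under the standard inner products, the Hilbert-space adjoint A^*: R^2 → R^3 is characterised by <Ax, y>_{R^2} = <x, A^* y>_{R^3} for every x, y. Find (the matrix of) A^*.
A^* = A^T =
[[-1, -1],
 [1, 1],
 [-3, 2]]

For real matrices with standard dot products, the defining identity <Ax, y> = <x, A^* y> gives (Ax)^T y = x^T (A^*) y, i.e. x^T A^T y = x^T (A^*) y. Since this holds for all x, y, we must have A^* = A^T. Therefore
A^* =
[[-1, -1],
 [1, 1],
 [-3, 2]].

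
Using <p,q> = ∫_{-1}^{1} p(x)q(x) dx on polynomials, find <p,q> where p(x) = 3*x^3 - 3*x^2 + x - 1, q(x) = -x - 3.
<p,q> = 152/15

Expand the product: p(x)·q(x) = -3*x^4 - 6*x^3 + 8*x^2 - 2*x + 3.
∫_{-1}^{1} of each monomial x^k gives [2/(k+1) if k even, 0 if k odd]. Integrating term-by-term (or equivalently evaluating the antiderivative F(x) = -3*x^5/5 - 3*x^4/2 + 8*x^3/3 - x^2 + 3*x at the endpoints):
  F(1) − F(−1) = 77/30 − (-227/30) = 152/15.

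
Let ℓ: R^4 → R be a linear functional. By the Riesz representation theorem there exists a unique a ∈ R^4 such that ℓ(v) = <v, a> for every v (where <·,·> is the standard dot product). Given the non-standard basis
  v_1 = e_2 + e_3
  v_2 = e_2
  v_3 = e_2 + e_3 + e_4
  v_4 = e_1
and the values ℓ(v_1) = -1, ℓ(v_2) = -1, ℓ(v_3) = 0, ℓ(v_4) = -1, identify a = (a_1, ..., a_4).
a = (-1, -1, 0, 1)

Write a = (a_1, ..., a_4) in the standard basis. For each basis vector v_i, ℓ(v_i) = <v_i, a> is a linear equation in the a_j's. Collect the n equations into a matrix system V a = ℓ, where row i of V is v_i (expressed in the standard basis). Since V is invertible (lower-triangular with 1s on the diagonal, up to permutation), solve by back-substitution:
  V =
[[0, 1, 1, 0],
 [0, 1, 0, 0],
 [0, 1, 1, 1],
 [1, 0, 0, 0]]
  V a = (-1, -1, 0, -1)
Solving gives a = (-1, -1, 0, 1).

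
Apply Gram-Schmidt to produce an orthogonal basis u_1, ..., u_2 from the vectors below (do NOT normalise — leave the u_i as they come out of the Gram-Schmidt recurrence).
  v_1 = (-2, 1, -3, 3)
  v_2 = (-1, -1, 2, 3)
Orthogonal basis:
  u_1 = (-2, 1, -3, 3)
  u_2 = (-15/23, -27/23, 58/23, 57/23)

Apply the Gram-Schmidt recurrence
  u_1 = v_1
  u_i = v_i − Σ_{j<i} ((v_i · u_j) / (u_j · u_j)) · u_j.

Step by step this gives:
  u_1 = (-2, 1, -3, 3)
  u_2 = (-15/23, -27/23, 58/23, 57/23)

Orthogonality check:
  u_2 · u_1 = 0 (should be 0)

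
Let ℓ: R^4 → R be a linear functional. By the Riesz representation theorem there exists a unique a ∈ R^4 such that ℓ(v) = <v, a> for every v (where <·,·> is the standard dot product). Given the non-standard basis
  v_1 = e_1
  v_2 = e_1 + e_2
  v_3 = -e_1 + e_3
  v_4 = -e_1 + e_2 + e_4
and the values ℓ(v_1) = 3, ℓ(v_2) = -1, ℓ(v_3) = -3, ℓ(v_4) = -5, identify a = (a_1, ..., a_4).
a = (3, -4, 0, 2)

Write a = (a_1, ..., a_4) in the standard basis. For each basis vector v_i, ℓ(v_i) = <v_i, a> is a linear equation in the a_j's. Collect the n equations into a matrix system V a = ℓ, where row i of V is v_i (expressed in the standard basis). Since V is invertible (lower-triangular with 1s on the diagonal, up to permutation), solve by back-substitution:
  V =
[[1, 0, 0, 0],
 [1, 1, 0, 0],
 [-1, 0, 1, 0],
 [-1, 1, 0, 1]]
  V a = (3, -1, -3, -5)
Solving gives a = (3, -4, 0, 2).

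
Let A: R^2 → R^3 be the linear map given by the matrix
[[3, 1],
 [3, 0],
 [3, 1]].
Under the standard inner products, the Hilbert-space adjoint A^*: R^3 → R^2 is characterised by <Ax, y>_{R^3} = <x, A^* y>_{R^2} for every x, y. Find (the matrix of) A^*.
A^* = A^T =
[[3, 3, 3],
 [1, 0, 1]]

For real matrices with standard dot products, the defining identity <Ax, y> = <x, A^* y> gives (Ax)^T y = x^T (A^*) y, i.e. x^T A^T y = x^T (A^*) y. Since this holds for all x, y, we must have A^* = A^T. Therefore
A^* =
[[3, 3, 3],
 [1, 0, 1]].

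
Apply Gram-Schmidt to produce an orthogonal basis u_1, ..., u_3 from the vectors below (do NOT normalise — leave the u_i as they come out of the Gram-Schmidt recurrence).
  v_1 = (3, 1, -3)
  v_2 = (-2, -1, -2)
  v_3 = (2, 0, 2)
Orthogonal basis:
  u_1 = (3, 1, -3)
  u_2 = (-35/19, -18/19, -41/19)
  u_3 = (6/17, -72/85, 6/85)

Apply the Gram-Schmidt recurrence
  u_1 = v_1
  u_i = v_i − Σ_{j<i} ((v_i · u_j) / (u_j · u_j)) · u_j.

Step by step this gives:
  u_1 = (3, 1, -3)
  u_2 = (-35/19, -18/19, -41/19)
  u_3 = (6/17, -72/85, 6/85)

Orthogonality check:
  u_2 · u_1 = 0 (should be 0)
  u_3 · u_1 = 0 (should be 0)
  u_3 · u_2 = 0 (should be 0)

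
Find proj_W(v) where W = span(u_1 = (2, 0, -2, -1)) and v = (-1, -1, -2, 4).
proj_W(v) = (-4/9, 0, 4/9, 2/9)

Set up U = [u_1 | ... | u_1] ∈ R^(4×1). The projector onto W = col(U) is P = U (U^T U)^(-1) U^T.
Compute U^T U =
  [9],
and U^T v = (-2).
Solve U^T U · c = U^T v for the coefficients: c = (-2/9). The projection is proj_W(v) = U c.
Check: (v - proj_W(v)) · u_1 = 0  (should be 0).
Result: proj_W(v) = (-4/9, 0, 4/9, 2/9).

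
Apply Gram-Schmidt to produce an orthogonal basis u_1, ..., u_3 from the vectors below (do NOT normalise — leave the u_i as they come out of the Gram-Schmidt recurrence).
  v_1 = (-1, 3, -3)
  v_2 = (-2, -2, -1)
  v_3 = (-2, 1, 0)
Orthogonal basis:
  u_1 = (-1, 3, -3)
  u_2 = (-39/19, -35/19, -22/19)
  u_3 = (-207/170, 23/34, 92/85)

Apply the Gram-Schmidt recurrence
  u_1 = v_1
  u_i = v_i − Σ_{j<i} ((v_i · u_j) / (u_j · u_j)) · u_j.

Step by step this gives:
  u_1 = (-1, 3, -3)
  u_2 = (-39/19, -35/19, -22/19)
  u_3 = (-207/170, 23/34, 92/85)

Orthogonality check:
  u_2 · u_1 = 0 (should be 0)
  u_3 · u_1 = 0 (should be 0)
  u_3 · u_2 = 0 (should be 0)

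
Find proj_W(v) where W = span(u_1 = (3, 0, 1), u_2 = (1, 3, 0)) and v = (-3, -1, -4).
proj_W(v) = (-51/13, -9/13, -16/13)

Set up U = [u_1 | ... | u_2] ∈ R^(3×2). The projector onto W = col(U) is P = U (U^T U)^(-1) U^T.
Compute U^T U =
  [10, 3]
  [3, 10],
and U^T v = (-13, -6).
Solve U^T U · c = U^T v for the coefficients: c = (-16/13, -3/13). The projection is proj_W(v) = U c.
Check: (v - proj_W(v)) · u_1 = 0  (should be 0).
Check: (v - proj_W(v)) · u_2 = 0  (should be 0).
Result: proj_W(v) = (-51/13, -9/13, -16/13).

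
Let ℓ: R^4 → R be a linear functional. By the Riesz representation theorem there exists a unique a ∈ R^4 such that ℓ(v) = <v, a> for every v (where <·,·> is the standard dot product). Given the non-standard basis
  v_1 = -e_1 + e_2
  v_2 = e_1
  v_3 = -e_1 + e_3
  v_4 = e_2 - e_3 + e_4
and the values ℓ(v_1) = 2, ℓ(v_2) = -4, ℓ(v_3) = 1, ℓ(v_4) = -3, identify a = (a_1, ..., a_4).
a = (-4, -2, -3, -4)

Write a = (a_1, ..., a_4) in the standard basis. For each basis vector v_i, ℓ(v_i) = <v_i, a> is a linear equation in the a_j's. Collect the n equations into a matrix system V a = ℓ, where row i of V is v_i (expressed in the standard basis). Since V is invertible (lower-triangular with 1s on the diagonal, up to permutation), solve by back-substitution:
  V =
[[-1, 1, 0, 0],
 [1, 0, 0, 0],
 [-1, 0, 1, 0],
 [0, 1, -1, 1]]
  V a = (2, -4, 1, -3)
Solving gives a = (-4, -2, -3, -4).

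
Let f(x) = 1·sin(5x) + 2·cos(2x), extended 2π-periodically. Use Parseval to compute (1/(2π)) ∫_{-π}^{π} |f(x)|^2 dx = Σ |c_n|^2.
Σ |c_n|^2 = 5/2

Expand |f|^2 and use orthogonality of {sin(nx), cos(mx)} on [-π, π]:
  ∫_{-π}^{π} sin(nx)^2 dx = π, ∫ cos(mx)^2 dx = π, and cross terms integrate to 0.
So ∫_{-π}^{π} f(x)^2 dx = 1^2 · π + 2^2 · π = (1 + 4)π.
Divide by 2π: (1 + 4)/2 = 5/2.
By Parseval, this equals Σ |c_n|^2.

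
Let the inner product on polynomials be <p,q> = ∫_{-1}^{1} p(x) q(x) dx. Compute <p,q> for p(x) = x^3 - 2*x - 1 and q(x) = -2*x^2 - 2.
<p,q> = 16/3

Expand the product: p(x)·q(x) = -2*x^5 + 2*x^3 + 2*x^2 + 4*x + 2.
∫_{-1}^{1} of each monomial x^k gives [2/(k+1) if k even, 0 if k odd]. Integrating term-by-term (or equivalently evaluating the antiderivative F(x) = -x^6/3 + x^4/2 + 2*x^3/3 + 2*x^2 + 2*x at the endpoints):
  F(1) − F(−1) = 29/6 − (-1/2) = 16/3.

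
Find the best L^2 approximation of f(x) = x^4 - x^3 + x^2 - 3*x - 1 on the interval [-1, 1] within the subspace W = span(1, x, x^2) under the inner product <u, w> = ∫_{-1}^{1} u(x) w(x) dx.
g(x) = 13*x^2/7 - 18*x/5 - 38/35

The best approximation g ∈ W is the orthogonal projection of f onto W. Writing g = a_0 + a_1 x + a_2 x^2, the coefficients solve the normal equations G · a = b where
  G_{ij} = <φ_i, φ_j> and b_i = <f, φ_i>, with φ_0 = 1, φ_1 = x, φ_2 = x^2.
G =
  [2, 0, 2/3]
  [0, 2/3, 0]
  [2/3, 0, 2/5],
b = (-14/15, -12/5, 2/105).
Solving gives a_0 = -38/35, a_1 = -18/5, a_2 = 13/7, so
  g(x) = 13*x^2/7 - 18*x/5 - 38/35.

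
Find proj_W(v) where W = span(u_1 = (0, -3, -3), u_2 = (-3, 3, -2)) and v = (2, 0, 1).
proj_W(v) = (51/43, -21/43, 64/43)

Set up U = [u_1 | ... | u_2] ∈ R^(3×2). The projector onto W = col(U) is P = U (U^T U)^(-1) U^T.
Compute U^T U =
  [18, -3]
  [-3, 22],
and U^T v = (-3, -8).
Solve U^T U · c = U^T v for the coefficients: c = (-10/43, -17/43). The projection is proj_W(v) = U c.
Check: (v - proj_W(v)) · u_1 = 0  (should be 0).
Check: (v - proj_W(v)) · u_2 = 0  (should be 0).
Result: proj_W(v) = (51/43, -21/43, 64/43).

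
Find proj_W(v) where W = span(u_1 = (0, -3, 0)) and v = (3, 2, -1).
proj_W(v) = (0, 2, 0)

Set up U = [u_1 | ... | u_1] ∈ R^(3×1). The projector onto W = col(U) is P = U (U^T U)^(-1) U^T.
Compute U^T U =
  [9],
and U^T v = (-6).
Solve U^T U · c = U^T v for the coefficients: c = (-2/3). The projection is proj_W(v) = U c.
Check: (v - proj_W(v)) · u_1 = 0  (should be 0).
Result: proj_W(v) = (0, 2, 0).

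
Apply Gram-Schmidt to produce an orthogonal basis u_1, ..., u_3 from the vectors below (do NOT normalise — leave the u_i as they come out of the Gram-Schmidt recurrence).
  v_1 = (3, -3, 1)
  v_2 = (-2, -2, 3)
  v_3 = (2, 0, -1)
Orthogonal basis:
  u_1 = (3, -3, 1)
  u_2 = (-47/19, -29/19, 54/19)
  u_3 = (7/157, 11/157, 12/157)

Apply the Gram-Schmidt recurrence
  u_1 = v_1
  u_i = v_i − Σ_{j<i} ((v_i · u_j) / (u_j · u_j)) · u_j.

Step by step this gives:
  u_1 = (3, -3, 1)
  u_2 = (-47/19, -29/19, 54/19)
  u_3 = (7/157, 11/157, 12/157)

Orthogonality check:
  u_2 · u_1 = 0 (should be 0)
  u_3 · u_1 = 0 (should be 0)
  u_3 · u_2 = 0 (should be 0)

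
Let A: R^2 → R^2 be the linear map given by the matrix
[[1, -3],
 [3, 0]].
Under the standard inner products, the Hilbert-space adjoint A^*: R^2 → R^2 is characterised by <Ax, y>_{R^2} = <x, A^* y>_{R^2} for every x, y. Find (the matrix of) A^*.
A^* = A^T =
[[1, 3],
 [-3, 0]]

For real matrices with standard dot products, the defining identity <Ax, y> = <x, A^* y> gives (Ax)^T y = x^T (A^*) y, i.e. x^T A^T y = x^T (A^*) y. Since this holds for all x, y, we must have A^* = A^T. Therefore
A^* =
[[1, 3],
 [-3, 0]].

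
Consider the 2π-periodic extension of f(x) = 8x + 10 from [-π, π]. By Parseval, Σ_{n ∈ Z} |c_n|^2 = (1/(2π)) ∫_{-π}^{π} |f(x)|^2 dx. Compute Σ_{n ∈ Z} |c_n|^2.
Σ |c_n|^2 = 64π^2/3 + 100

Expand and integrate term by term over [-π, π]:
  ∫ (8x)^2 dx = 64·(2π^3/3); ∫ 2·8·(10)·x dx = 0 (odd integrand); ∫ 10^2 dx = 100·2π.
So (1/(2π)) ∫_{-π}^{π} (8x + 10)^2 dx = 64π^2/3 + 100 = 64π^2/3 + 100.
Parseval ⇒ Σ |c_n|^2 = 64π^2/3 + 100.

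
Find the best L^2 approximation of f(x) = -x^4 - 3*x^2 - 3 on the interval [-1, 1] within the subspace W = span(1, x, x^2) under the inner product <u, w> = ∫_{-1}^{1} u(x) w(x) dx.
g(x) = -27*x^2/7 - 102/35

The best approximation g ∈ W is the orthogonal projection of f onto W. Writing g = a_0 + a_1 x + a_2 x^2, the coefficients solve the normal equations G · a = b where
  G_{ij} = <φ_i, φ_j> and b_i = <f, φ_i>, with φ_0 = 1, φ_1 = x, φ_2 = x^2.
G =
  [2, 0, 2/3]
  [0, 2/3, 0]
  [2/3, 0, 2/5],
b = (-42/5, 0, -122/35).
Solving gives a_0 = -102/35, a_1 = 0, a_2 = -27/7, so
  g(x) = -27*x^2/7 - 102/35.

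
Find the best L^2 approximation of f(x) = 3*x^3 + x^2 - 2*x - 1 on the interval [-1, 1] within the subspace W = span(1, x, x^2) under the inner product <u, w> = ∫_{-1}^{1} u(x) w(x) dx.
g(x) = x^2 - x/5 - 1

The best approximation g ∈ W is the orthogonal projection of f onto W. Writing g = a_0 + a_1 x + a_2 x^2, the coefficients solve the normal equations G · a = b where
  G_{ij} = <φ_i, φ_j> and b_i = <f, φ_i>, with φ_0 = 1, φ_1 = x, φ_2 = x^2.
G =
  [2, 0, 2/3]
  [0, 2/3, 0]
  [2/3, 0, 2/5],
b = (-4/3, -2/15, -4/15).
Solving gives a_0 = -1, a_1 = -1/5, a_2 = 1, so
  g(x) = x^2 - x/5 - 1.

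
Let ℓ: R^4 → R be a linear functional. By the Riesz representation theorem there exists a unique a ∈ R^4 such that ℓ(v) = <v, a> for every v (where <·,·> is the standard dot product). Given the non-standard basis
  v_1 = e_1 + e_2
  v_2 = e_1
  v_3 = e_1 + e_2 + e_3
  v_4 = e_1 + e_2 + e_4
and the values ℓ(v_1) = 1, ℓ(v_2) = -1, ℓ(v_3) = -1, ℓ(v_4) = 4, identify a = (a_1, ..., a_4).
a = (-1, 2, -2, 3)

Write a = (a_1, ..., a_4) in the standard basis. For each basis vector v_i, ℓ(v_i) = <v_i, a> is a linear equation in the a_j's. Collect the n equations into a matrix system V a = ℓ, where row i of V is v_i (expressed in the standard basis). Since V is invertible (lower-triangular with 1s on the diagonal, up to permutation), solve by back-substitution:
  V =
[[1, 1, 0, 0],
 [1, 0, 0, 0],
 [1, 1, 1, 0],
 [1, 1, 0, 1]]
  V a = (1, -1, -1, 4)
Solving gives a = (-1, 2, -2, 3).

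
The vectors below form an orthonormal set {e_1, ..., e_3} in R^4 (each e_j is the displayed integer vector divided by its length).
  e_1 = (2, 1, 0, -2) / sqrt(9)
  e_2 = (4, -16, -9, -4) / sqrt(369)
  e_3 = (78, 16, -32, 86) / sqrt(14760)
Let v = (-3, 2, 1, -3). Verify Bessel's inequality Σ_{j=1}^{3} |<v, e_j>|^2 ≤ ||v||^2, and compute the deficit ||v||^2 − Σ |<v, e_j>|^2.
Σ |<v, e_j>|^2 = 107/5; ||v||^2 = 23; deficit = 8/5

Write each e_j = u_j / sqrt(<u_j, u_j>) where u_j is the displayed integer vector. Then <v, e_j> = <v, u_j> / sqrt(<u_j, u_j>), so |<v, e_j>|^2 = <v, u_j>^2 / <u_j, u_j>.
Coefficients: <v, e_1> = 2/sqrt(9), <v, e_2> = -41/sqrt(369), <v, e_3> = -492/sqrt(14760).
Square and sum: Σ |<v, e_j>|^2 = 107/5.
Compute ||v||^2 = v·v = 23.
Deficit = 23 − 107/5 = 8/5 ≥ 0, confirming Bessel's inequality. (The deficit equals ||v − Σ <v,e_j> e_j||^2, the squared distance from v to span{e_j}.)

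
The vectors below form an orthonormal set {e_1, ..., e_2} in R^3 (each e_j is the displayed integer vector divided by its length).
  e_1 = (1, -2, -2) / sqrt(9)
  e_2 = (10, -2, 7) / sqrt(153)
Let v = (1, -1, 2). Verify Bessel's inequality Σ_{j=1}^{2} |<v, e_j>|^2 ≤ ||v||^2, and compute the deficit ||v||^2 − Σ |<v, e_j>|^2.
Σ |<v, e_j>|^2 = 77/17; ||v||^2 = 6; deficit = 25/17

Write each e_j = u_j / sqrt(<u_j, u_j>) where u_j is the displayed integer vector. Then <v, e_j> = <v, u_j> / sqrt(<u_j, u_j>), so |<v, e_j>|^2 = <v, u_j>^2 / <u_j, u_j>.
Coefficients: <v, e_1> = -1/sqrt(9), <v, e_2> = 26/sqrt(153).
Square and sum: Σ |<v, e_j>|^2 = 77/17.
Compute ||v||^2 = v·v = 6.
Deficit = 6 − 77/17 = 25/17 ≥ 0, confirming Bessel's inequality. (The deficit equals ||v − Σ <v,e_j> e_j||^2, the squared distance from v to span{e_j}.)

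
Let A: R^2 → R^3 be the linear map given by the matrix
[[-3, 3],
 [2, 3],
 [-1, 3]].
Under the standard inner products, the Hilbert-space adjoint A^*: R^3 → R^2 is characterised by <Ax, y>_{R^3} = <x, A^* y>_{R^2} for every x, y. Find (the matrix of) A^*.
A^* = A^T =
[[-3, 2, -1],
 [3, 3, 3]]

For real matrices with standard dot products, the defining identity <Ax, y> = <x, A^* y> gives (Ax)^T y = x^T (A^*) y, i.e. x^T A^T y = x^T (A^*) y. Since this holds for all x, y, we must have A^* = A^T. Therefore
A^* =
[[-3, 2, -1],
 [3, 3, 3]].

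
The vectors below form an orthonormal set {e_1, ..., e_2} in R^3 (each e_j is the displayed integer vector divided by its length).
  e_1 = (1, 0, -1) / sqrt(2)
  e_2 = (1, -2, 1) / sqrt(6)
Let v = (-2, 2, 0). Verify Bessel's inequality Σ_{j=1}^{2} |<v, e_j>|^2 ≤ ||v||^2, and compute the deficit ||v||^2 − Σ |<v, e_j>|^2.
Σ |<v, e_j>|^2 = 8; ||v||^2 = 8; deficit = 0

Write each e_j = u_j / sqrt(<u_j, u_j>) where u_j is the displayed integer vector. Then <v, e_j> = <v, u_j> / sqrt(<u_j, u_j>), so |<v, e_j>|^2 = <v, u_j>^2 / <u_j, u_j>.
Coefficients: <v, e_1> = -2/sqrt(2), <v, e_2> = -6/sqrt(6).
Square and sum: Σ |<v, e_j>|^2 = 8.
Compute ||v||^2 = v·v = 8.
Deficit = 8 − 8 = 0 ≥ 0, confirming Bessel's inequality. (The deficit equals ||v − Σ <v,e_j> e_j||^2, the squared distance from v to span{e_j}.)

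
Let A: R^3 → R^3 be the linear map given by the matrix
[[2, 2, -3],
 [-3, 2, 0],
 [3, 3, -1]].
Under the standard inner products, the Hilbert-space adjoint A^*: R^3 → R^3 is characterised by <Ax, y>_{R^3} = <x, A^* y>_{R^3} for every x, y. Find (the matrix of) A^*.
A^* = A^T =
[[2, -3, 3],
 [2, 2, 3],
 [-3, 0, -1]]

For real matrices with standard dot products, the defining identity <Ax, y> = <x, A^* y> gives (Ax)^T y = x^T (A^*) y, i.e. x^T A^T y = x^T (A^*) y. Since this holds for all x, y, we must have A^* = A^T. Therefore
A^* =
[[2, -3, 3],
 [2, 2, 3],
 [-3, 0, -1]].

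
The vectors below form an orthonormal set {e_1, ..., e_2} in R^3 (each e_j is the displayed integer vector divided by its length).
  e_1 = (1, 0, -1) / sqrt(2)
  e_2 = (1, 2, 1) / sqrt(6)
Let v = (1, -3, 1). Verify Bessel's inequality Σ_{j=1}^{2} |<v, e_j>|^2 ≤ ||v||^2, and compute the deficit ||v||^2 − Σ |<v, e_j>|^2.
Σ |<v, e_j>|^2 = 8/3; ||v||^2 = 11; deficit = 25/3

Write each e_j = u_j / sqrt(<u_j, u_j>) where u_j is the displayed integer vector. Then <v, e_j> = <v, u_j> / sqrt(<u_j, u_j>), so |<v, e_j>|^2 = <v, u_j>^2 / <u_j, u_j>.
Coefficients: <v, e_1> = 0/sqrt(2), <v, e_2> = -4/sqrt(6).
Square and sum: Σ |<v, e_j>|^2 = 8/3.
Compute ||v||^2 = v·v = 11.
Deficit = 11 − 8/3 = 25/3 ≥ 0, confirming Bessel's inequality. (The deficit equals ||v − Σ <v,e_j> e_j||^2, the squared distance from v to span{e_j}.)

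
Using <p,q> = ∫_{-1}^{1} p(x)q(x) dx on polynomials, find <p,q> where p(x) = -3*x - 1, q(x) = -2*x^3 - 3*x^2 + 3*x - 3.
<p,q> = 22/5

Expand the product: p(x)·q(x) = 6*x^4 + 11*x^3 - 6*x^2 + 6*x + 3.
∫_{-1}^{1} of each monomial x^k gives [2/(k+1) if k even, 0 if k odd]. Integrating term-by-term (or equivalently evaluating the antiderivative F(x) = 6*x^5/5 + 11*x^4/4 - 2*x^3 + 3*x^2 + 3*x at the endpoints):
  F(1) − F(−1) = 159/20 − (71/20) = 22/5.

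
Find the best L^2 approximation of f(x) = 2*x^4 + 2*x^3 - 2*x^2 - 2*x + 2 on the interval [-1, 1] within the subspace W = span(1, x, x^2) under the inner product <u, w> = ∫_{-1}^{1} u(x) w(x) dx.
g(x) = -2*x^2/7 - 4*x/5 + 64/35

The best approximation g ∈ W is the orthogonal projection of f onto W. Writing g = a_0 + a_1 x + a_2 x^2, the coefficients solve the normal equations G · a = b where
  G_{ij} = <φ_i, φ_j> and b_i = <f, φ_i>, with φ_0 = 1, φ_1 = x, φ_2 = x^2.
G =
  [2, 0, 2/3]
  [0, 2/3, 0]
  [2/3, 0, 2/5],
b = (52/15, -8/15, 116/105).
Solving gives a_0 = 64/35, a_1 = -4/5, a_2 = -2/7, so
  g(x) = -2*x^2/7 - 4*x/5 + 64/35.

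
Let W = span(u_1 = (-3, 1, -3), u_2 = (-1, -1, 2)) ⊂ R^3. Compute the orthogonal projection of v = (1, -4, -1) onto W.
proj_W(v) = (57/98, -23/98, 33/49)

Set up U = [u_1 | ... | u_2] ∈ R^(3×2). The projector onto W = col(U) is P = U (U^T U)^(-1) U^T.
Compute U^T U =
  [19, -4]
  [-4, 6],
and U^T v = (-4, 1).
Solve U^T U · c = U^T v for the coefficients: c = (-10/49, 3/98). The projection is proj_W(v) = U c.
Check: (v - proj_W(v)) · u_1 = 0  (should be 0).
Check: (v - proj_W(v)) · u_2 = 0  (should be 0).
Result: proj_W(v) = (57/98, -23/98, 33/49).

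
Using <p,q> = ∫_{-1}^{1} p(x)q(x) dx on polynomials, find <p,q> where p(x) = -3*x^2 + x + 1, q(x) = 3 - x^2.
<p,q> = 8/15

Expand the product: p(x)·q(x) = 3*x^4 - x^3 - 10*x^2 + 3*x + 3.
∫_{-1}^{1} of each monomial x^k gives [2/(k+1) if k even, 0 if k odd]. Integrating term-by-term (or equivalently evaluating the antiderivative F(x) = 3*x^5/5 - x^4/4 - 10*x^3/3 + 3*x^2/2 + 3*x at the endpoints):
  F(1) − F(−1) = 91/60 − (59/60) = 8/15.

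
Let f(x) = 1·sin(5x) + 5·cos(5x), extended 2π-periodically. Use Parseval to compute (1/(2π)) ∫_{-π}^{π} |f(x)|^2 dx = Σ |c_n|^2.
Σ |c_n|^2 = 13

Expand |f|^2 and use orthogonality of {sin(nx), cos(mx)} on [-π, π]:
  ∫_{-π}^{π} sin(nx)^2 dx = π, ∫ cos(mx)^2 dx = π, and cross terms integrate to 0.
So ∫_{-π}^{π} f(x)^2 dx = 1^2 · π + 5^2 · π = (1 + 25)π.
Divide by 2π: (1 + 25)/2 = 13.
By Parseval, this equals Σ |c_n|^2.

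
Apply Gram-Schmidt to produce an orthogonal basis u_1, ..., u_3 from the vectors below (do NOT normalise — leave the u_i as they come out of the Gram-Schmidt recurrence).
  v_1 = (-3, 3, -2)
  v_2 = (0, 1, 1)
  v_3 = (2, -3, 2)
Orthogonal basis:
  u_1 = (-3, 3, -2)
  u_2 = (3/22, 19/22, 12/11)
  u_3 = (-25/43, -15/43, 15/43)

Apply the Gram-Schmidt recurrence
  u_1 = v_1
  u_i = v_i − Σ_{j<i} ((v_i · u_j) / (u_j · u_j)) · u_j.

Step by step this gives:
  u_1 = (-3, 3, -2)
  u_2 = (3/22, 19/22, 12/11)
  u_3 = (-25/43, -15/43, 15/43)

Orthogonality check:
  u_2 · u_1 = 0 (should be 0)
  u_3 · u_1 = 0 (should be 0)
  u_3 · u_2 = 0 (should be 0)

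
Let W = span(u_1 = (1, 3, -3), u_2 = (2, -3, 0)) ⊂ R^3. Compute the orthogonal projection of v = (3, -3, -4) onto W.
proj_W(v) = (93/22, -24/11, -61/22)

Set up U = [u_1 | ... | u_2] ∈ R^(3×2). The projector onto W = col(U) is P = U (U^T U)^(-1) U^T.
Compute U^T U =
  [19, -7]
  [-7, 13],
and U^T v = (6, 15).
Solve U^T U · c = U^T v for the coefficients: c = (61/66, 109/66). The projection is proj_W(v) = U c.
Check: (v - proj_W(v)) · u_1 = 0  (should be 0).
Check: (v - proj_W(v)) · u_2 = 0  (should be 0).
Result: proj_W(v) = (93/22, -24/11, -61/22).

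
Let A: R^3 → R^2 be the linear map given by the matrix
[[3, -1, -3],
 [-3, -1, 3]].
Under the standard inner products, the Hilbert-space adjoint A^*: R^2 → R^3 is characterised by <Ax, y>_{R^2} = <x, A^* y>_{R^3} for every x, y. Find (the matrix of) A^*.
A^* = A^T =
[[3, -3],
 [-1, -1],
 [-3, 3]]

For real matrices with standard dot products, the defining identity <Ax, y> = <x, A^* y> gives (Ax)^T y = x^T (A^*) y, i.e. x^T A^T y = x^T (A^*) y. Since this holds for all x, y, we must have A^* = A^T. Therefore
A^* =
[[3, -3],
 [-1, -1],
 [-3, 3]].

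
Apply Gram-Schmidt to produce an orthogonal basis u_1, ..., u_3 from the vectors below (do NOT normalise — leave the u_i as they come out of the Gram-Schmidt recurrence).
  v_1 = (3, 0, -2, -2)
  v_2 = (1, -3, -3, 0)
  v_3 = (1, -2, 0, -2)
Orthogonal basis:
  u_1 = (3, 0, -2, -2)
  u_2 = (-10/17, -3, -33/17, 18/17)
  u_3 = (-12/121, -158/121, 14/11, -172/121)

Apply the Gram-Schmidt recurrence
  u_1 = v_1
  u_i = v_i − Σ_{j<i} ((v_i · u_j) / (u_j · u_j)) · u_j.

Step by step this gives:
  u_1 = (3, 0, -2, -2)
  u_2 = (-10/17, -3, -33/17, 18/17)
  u_3 = (-12/121, -158/121, 14/11, -172/121)

Orthogonality check:
  u_2 · u_1 = 0 (should be 0)
  u_3 · u_1 = 0 (should be 0)
  u_3 · u_2 = 0 (should be 0)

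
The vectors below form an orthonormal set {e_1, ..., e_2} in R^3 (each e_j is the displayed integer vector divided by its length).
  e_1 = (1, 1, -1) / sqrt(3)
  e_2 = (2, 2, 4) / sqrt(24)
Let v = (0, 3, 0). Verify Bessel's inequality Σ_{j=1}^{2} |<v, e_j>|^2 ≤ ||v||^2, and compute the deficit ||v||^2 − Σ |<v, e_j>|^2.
Σ |<v, e_j>|^2 = 9/2; ||v||^2 = 9; deficit = 9/2

Write each e_j = u_j / sqrt(<u_j, u_j>) where u_j is the displayed integer vector. Then <v, e_j> = <v, u_j> / sqrt(<u_j, u_j>), so |<v, e_j>|^2 = <v, u_j>^2 / <u_j, u_j>.
Coefficients: <v, e_1> = 3/sqrt(3), <v, e_2> = 6/sqrt(24).
Square and sum: Σ |<v, e_j>|^2 = 9/2.
Compute ||v||^2 = v·v = 9.
Deficit = 9 − 9/2 = 9/2 ≥ 0, confirming Bessel's inequality. (The deficit equals ||v − Σ <v,e_j> e_j||^2, the squared distance from v to span{e_j}.)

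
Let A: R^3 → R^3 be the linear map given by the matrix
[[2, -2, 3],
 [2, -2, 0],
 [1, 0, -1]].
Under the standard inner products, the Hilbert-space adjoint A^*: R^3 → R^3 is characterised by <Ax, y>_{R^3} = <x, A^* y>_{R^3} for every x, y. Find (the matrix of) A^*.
A^* = A^T =
[[2, 2, 1],
 [-2, -2, 0],
 [3, 0, -1]]

For real matrices with standard dot products, the defining identity <Ax, y> = <x, A^* y> gives (Ax)^T y = x^T (A^*) y, i.e. x^T A^T y = x^T (A^*) y. Since this holds for all x, y, we must have A^* = A^T. Therefore
A^* =
[[2, 2, 1],
 [-2, -2, 0],
 [3, 0, -1]].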